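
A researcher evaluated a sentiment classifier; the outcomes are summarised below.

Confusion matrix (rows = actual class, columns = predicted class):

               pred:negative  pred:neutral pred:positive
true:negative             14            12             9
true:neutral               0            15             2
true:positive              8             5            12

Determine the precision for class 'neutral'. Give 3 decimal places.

One-vs-rest for 'neutral': TP = diagonal; FP = other classes predicted 'neutral'; FN = 'neutral' predicted as other.
precision = TP/(TP+FP).
neutral: TP=15, FP=12+5=17 → 15/32 = 0.4688

0.469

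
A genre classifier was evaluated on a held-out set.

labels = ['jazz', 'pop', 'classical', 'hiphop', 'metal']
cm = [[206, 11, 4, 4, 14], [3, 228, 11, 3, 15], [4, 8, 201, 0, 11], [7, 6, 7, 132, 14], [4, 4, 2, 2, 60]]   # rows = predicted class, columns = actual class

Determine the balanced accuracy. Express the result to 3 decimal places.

Balanced accuracy = mean of per-class recall.
  jazz: recall = 206/224 = 0.9196
  pop: recall = 228/257 = 0.8872
  classical: recall = 201/225 = 0.8933
  hiphop: recall = 132/141 = 0.9362
  metal: recall = 60/114 = 0.5263
Mean = (0.9196 + 0.8872 + 0.8933 + 0.9362 + 0.5263) / 5 = 0.833

0.833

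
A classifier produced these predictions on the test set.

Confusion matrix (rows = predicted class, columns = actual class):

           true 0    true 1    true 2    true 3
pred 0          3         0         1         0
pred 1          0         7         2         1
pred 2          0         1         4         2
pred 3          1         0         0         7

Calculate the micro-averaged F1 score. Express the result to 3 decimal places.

0.724

Micro-averaging pools counts across classes: ΣTP=21, ΣFP=8, ΣFN=8.
Micro-F1 score = 2·TP/(2·TP+FP+FN) on pooled counts = 0.724 (equals overall accuracy in single-label multiclass).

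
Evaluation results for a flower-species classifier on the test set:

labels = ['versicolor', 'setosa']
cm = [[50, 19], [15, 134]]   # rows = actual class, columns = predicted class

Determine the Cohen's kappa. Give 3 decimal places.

Observed agreement pₒ = trace/N = 184/218 = 0.8440
Expected agreement pₑ = Σ (rowᵢ·colᵢ)/N² = (69·65 + 149·153)/218² = 0.5741
κ = (pₒ − pₑ)/(1 − pₑ) = (0.8440 − 0.5741)/(1 − 0.5741) = 0.634

0.634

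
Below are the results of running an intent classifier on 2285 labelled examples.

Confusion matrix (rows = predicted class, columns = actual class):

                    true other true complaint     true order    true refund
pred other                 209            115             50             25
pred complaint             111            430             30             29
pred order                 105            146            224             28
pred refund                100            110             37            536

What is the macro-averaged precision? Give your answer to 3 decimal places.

Per-class precision (TP/(TP+FP)):
  other: TP=209, FP=115+50+25=190 → 209/399 = 0.5238
  complaint: TP=430, FP=111+30+29=170 → 430/600 = 0.7167
  order: TP=224, FP=105+146+28=279 → 224/503 = 0.4453
  refund: TP=536, FP=100+110+37=247 → 536/783 = 0.6845
Macro-precision = mean = (0.5238 + 0.7167 + 0.4453 + 0.6845) / 4 = 0.593

0.593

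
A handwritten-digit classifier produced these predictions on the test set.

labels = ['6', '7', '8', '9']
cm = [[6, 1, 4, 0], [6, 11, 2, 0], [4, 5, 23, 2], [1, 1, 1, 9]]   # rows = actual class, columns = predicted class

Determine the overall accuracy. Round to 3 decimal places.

0.645

Accuracy = trace / total = (6+11+23+9=49) / 76 = 49/76 = 0.645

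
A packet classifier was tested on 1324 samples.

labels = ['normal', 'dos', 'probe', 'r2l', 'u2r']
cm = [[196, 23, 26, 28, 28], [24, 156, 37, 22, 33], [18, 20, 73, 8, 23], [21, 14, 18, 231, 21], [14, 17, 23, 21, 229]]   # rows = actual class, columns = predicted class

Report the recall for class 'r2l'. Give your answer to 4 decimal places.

0.7574

recall = TP/(TP+FN).
r2l: TP=231, FN=21+14+18+21=74 → 231/305 = 0.75738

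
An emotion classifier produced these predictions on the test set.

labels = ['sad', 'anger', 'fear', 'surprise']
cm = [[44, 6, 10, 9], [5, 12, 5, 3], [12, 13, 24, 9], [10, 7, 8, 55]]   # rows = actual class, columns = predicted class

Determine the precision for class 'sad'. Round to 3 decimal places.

precision = TP/(TP+FP).
sad: TP=44, FP=5+12+10=27 → 44/71 = 0.6197

0.620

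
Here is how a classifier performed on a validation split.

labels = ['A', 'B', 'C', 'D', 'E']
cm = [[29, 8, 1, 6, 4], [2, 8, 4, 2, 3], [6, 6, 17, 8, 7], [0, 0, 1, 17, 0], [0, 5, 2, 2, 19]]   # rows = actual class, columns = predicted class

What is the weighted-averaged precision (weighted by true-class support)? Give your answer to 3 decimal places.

Per-class precision (TP/(TP+FP)):
  A: TP=29, FP=2+6+0+0=8 → 29/37 = 0.7838
  B: TP=8, FP=8+6+0+5=19 → 8/27 = 0.2963
  C: TP=17, FP=1+4+1+2=8 → 17/25 = 0.6800
  D: TP=17, FP=6+2+8+2=18 → 17/35 = 0.4857
  E: TP=19, FP=4+3+7+0=14 → 19/33 = 0.5758
Weighted-precision = Σ (supportᵢ/N)·precisionᵢ with N=157: (48/157)·0.7838 + (19/157)·0.2963 + (44/157)·0.6800 + (18/157)·0.4857 + (28/157)·0.5758 = 0.624

0.624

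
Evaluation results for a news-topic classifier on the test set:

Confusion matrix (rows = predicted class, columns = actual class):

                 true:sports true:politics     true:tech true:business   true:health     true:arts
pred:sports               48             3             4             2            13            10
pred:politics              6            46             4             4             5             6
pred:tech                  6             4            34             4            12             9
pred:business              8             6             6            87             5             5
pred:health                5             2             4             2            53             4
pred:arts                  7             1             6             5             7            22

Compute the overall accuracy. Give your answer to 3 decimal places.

Accuracy = trace / total = (48+46+34+87+53+22=290) / 455 = 290/455 = 0.637

0.637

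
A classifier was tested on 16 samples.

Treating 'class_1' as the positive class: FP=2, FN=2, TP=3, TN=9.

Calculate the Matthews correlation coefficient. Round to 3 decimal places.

0.418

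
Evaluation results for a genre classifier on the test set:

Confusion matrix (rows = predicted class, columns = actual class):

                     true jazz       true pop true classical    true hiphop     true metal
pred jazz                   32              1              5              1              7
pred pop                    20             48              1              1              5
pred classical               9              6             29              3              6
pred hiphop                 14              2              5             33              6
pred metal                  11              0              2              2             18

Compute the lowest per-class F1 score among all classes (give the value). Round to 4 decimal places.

Per-class F1 score (2·TP/(2·TP+FP+FN)):
  jazz: TP=32, FP=1+5+1+7=14, FN=20+9+14+11=54 → 64/132 = 0.48485
  pop: TP=48, FP=20+1+1+5=27, FN=1+6+2+0=9 → 96/132 = 0.72727
  classical: TP=29, FP=9+6+3+6=24, FN=5+1+5+2=13 → 58/95 = 0.61053
  hiphop: TP=33, FP=14+2+5+6=27, FN=1+1+3+2=7 → 66/100 = 0.66000
  metal: TP=18, FP=11+0+2+2=15, FN=7+5+6+6=24 → 36/75 = 0.48000
Lowest is class 'metal' with F1 score = 0.4800.

0.4800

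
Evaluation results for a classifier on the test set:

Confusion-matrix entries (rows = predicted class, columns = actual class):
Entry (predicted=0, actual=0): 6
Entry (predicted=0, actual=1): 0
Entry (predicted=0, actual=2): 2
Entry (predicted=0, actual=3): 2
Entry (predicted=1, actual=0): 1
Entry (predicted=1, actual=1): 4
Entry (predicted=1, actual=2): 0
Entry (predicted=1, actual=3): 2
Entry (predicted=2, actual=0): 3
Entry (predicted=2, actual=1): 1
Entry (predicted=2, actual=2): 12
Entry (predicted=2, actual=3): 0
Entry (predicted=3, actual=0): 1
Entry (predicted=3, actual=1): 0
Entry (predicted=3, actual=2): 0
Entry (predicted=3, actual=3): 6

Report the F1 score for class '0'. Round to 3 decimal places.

F1 score = 2·TP/(2·TP+FP+FN).
0: TP=6, FP=0+2+2=4, FN=1+3+1=5 → 12/21 = 0.5714

0.571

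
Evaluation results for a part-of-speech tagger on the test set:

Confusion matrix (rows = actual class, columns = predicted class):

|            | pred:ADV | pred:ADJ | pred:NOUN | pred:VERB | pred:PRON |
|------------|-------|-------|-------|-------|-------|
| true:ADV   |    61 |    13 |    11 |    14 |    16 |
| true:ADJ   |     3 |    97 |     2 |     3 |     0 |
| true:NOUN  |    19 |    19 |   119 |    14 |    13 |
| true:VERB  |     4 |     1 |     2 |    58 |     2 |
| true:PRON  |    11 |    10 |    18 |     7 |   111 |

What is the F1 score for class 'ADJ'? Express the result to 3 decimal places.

0.792

Take TP from the diagonal, FP from the rest of the 'ADJ' prediction marginal, FN from the rest of the 'ADJ' actual marginal.
F1 score = 2·TP/(2·TP+FP+FN).
ADJ: TP=97, FP=13+19+1+10=43, FN=3+2+3+0=8 → 194/245 = 0.7918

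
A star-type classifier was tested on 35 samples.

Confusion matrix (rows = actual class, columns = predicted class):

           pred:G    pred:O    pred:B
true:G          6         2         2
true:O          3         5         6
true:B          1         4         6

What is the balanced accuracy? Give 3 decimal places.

Balanced accuracy = mean of per-class recall.
  G: recall = 6/10 = 0.6000
  O: recall = 5/14 = 0.3571
  B: recall = 6/11 = 0.5455
Mean = (0.6000 + 0.3571 + 0.5455) / 3 = 0.501

0.501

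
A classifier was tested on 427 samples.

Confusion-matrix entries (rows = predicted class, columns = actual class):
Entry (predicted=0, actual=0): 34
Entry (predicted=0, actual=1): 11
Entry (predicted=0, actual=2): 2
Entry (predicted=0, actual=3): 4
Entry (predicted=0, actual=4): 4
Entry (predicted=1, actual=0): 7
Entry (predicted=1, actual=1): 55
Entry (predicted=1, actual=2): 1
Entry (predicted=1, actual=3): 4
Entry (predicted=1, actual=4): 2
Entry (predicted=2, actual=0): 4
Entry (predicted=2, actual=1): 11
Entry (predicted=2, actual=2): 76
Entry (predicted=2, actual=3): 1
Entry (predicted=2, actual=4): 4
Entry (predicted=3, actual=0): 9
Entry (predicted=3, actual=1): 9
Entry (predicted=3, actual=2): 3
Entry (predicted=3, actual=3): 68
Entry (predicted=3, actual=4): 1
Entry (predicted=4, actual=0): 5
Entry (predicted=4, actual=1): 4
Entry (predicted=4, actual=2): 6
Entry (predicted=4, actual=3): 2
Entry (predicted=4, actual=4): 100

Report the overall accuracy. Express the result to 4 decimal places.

0.7799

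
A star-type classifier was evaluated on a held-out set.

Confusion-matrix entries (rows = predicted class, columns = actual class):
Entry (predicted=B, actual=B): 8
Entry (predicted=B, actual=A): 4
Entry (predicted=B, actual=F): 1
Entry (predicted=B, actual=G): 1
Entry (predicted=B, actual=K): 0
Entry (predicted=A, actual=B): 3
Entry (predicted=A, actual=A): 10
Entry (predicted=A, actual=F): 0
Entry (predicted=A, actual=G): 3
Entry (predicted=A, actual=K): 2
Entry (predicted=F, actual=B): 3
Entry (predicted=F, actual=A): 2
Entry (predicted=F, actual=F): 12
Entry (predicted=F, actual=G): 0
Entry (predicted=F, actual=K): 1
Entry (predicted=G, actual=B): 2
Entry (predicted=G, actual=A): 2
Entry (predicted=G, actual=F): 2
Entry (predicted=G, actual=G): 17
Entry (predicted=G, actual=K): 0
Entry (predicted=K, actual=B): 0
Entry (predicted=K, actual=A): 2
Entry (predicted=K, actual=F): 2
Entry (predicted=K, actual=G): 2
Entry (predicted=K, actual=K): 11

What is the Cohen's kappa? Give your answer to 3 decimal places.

Observed agreement pₒ = trace/N = 58/90 = 0.6444
Expected agreement pₑ = Σ (rowᵢ·colᵢ)/N² = (16·14 + 20·18 + 17·18 + 23·23 + 14·17)/90² = 0.2046
κ = (pₒ − pₑ)/(1 − pₑ) = (0.6444 − 0.2046)/(1 − 0.2046) = 0.553

0.553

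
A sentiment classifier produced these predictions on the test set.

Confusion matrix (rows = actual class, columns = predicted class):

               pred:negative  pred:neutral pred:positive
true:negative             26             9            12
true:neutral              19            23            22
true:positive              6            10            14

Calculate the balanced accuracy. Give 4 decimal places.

0.4597

Balanced accuracy = mean of per-class recall.
  negative: recall = 26/47 = 0.55319
  neutral: recall = 23/64 = 0.35938
  positive: recall = 14/30 = 0.46667
Mean = (0.55319 + 0.35938 + 0.46667) / 3 = 0.4597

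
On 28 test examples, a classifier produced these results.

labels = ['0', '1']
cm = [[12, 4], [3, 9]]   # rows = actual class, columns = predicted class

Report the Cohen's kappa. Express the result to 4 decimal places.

0.4948

Observed agreement pₒ = trace/N = 21/28 = 0.75000
Expected agreement pₑ = Σ (rowᵢ·colᵢ)/N² = (16·15 + 12·13)/28² = 0.50510
κ = (pₒ − pₑ)/(1 − pₑ) = (0.75000 − 0.50510)/(1 − 0.50510) = 0.4948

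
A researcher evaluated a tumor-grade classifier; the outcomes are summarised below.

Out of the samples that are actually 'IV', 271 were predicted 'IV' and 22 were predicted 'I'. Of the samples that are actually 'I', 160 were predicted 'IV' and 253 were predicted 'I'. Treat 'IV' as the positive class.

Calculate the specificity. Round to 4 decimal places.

Specificity = TN/(TN+FP) = 253/(253+160) = 0.6126

0.6126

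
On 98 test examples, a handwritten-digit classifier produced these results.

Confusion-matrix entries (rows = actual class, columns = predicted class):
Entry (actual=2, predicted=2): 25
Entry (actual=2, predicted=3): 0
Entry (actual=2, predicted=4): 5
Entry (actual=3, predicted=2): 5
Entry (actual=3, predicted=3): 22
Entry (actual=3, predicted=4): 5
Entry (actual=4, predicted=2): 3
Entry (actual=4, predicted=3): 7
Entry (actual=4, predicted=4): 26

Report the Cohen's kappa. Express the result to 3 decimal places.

0.617

Observed agreement pₒ = trace/N = 73/98 = 0.7449
Expected agreement pₑ = Σ (rowᵢ·colᵢ)/N² = (30·33 + 32·29 + 36·36)/98² = 0.3347
κ = (pₒ − pₑ)/(1 − pₑ) = (0.7449 − 0.3347)/(1 − 0.3347) = 0.617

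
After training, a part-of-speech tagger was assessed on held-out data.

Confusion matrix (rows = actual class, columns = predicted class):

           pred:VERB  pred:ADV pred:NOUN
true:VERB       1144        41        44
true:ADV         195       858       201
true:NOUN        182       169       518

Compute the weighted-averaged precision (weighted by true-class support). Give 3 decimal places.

Per-class precision (TP/(TP+FP)):
  VERB: TP=1144, FP=195+182=377 → 1144/1521 = 0.7521
  ADV: TP=858, FP=41+169=210 → 858/1068 = 0.8034
  NOUN: TP=518, FP=44+201=245 → 518/763 = 0.6789
Weighted-precision = Σ (supportᵢ/N)·precisionᵢ with N=3352: (1229/3352)·0.7521 + (1254/3352)·0.8034 + (869/3352)·0.6789 = 0.752

0.752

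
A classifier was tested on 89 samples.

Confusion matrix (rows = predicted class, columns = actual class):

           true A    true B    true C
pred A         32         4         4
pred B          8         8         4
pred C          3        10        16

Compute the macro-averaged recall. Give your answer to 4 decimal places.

0.5915

Per-class recall (TP/(TP+FN)):
  A: TP=32, FN=8+3=11 → 32/43 = 0.74419
  B: TP=8, FN=4+10=14 → 8/22 = 0.36364
  C: TP=16, FN=4+4=8 → 16/24 = 0.66667
Macro-recall = mean = (0.74419 + 0.36364 + 0.66667) / 3 = 0.5915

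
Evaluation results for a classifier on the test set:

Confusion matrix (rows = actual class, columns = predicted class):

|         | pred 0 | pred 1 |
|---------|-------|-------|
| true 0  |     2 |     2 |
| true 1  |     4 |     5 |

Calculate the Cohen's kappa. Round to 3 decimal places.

0.049

Observed agreement pₒ = trace/N = 7/13 = 0.5385
Expected agreement pₑ = Σ (rowᵢ·colᵢ)/N² = (4·6 + 9·7)/13² = 0.5148
κ = (pₒ − pₑ)/(1 − pₑ) = (0.5385 − 0.5148)/(1 − 0.5148) = 0.049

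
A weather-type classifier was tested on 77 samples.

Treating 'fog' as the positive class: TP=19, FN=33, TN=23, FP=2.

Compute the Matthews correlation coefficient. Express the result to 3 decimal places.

MCC = (TP·TN − FP·FN) / √((TP+FP)(TP+FN)(TN+FP)(TN+FN))
Numerator = 19·23 − 2·33 = 371
Denominator = √(21·52·25·56) = √1528800 = 1236.4465
MCC = 371 / 1236.4465 = 0.300

0.300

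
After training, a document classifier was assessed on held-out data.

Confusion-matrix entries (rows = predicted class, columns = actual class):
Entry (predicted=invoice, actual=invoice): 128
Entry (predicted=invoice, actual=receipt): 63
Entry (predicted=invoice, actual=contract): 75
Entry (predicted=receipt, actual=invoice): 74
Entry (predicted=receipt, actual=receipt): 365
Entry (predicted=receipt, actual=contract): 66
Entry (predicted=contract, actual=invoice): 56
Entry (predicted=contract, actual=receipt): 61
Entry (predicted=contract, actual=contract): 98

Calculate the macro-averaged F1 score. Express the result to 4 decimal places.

Per-class F1 score (2·TP/(2·TP+FP+FN)):
  invoice: TP=128, FP=63+75=138, FN=74+56=130 → 256/524 = 0.48855
  receipt: TP=365, FP=74+66=140, FN=63+61=124 → 730/994 = 0.73441
  contract: TP=98, FP=56+61=117, FN=75+66=141 → 196/454 = 0.43172
Macro-F1 score = mean = (0.48855 + 0.73441 + 0.43172) / 3 = 0.5516

0.5516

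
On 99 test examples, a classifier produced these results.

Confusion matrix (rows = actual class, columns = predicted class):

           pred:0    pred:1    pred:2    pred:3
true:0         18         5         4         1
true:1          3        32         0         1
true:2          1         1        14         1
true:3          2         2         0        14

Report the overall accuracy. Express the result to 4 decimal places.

0.7879

Accuracy = trace / total = (18+32+14+14=78) / 99 = 78/99 = 0.7879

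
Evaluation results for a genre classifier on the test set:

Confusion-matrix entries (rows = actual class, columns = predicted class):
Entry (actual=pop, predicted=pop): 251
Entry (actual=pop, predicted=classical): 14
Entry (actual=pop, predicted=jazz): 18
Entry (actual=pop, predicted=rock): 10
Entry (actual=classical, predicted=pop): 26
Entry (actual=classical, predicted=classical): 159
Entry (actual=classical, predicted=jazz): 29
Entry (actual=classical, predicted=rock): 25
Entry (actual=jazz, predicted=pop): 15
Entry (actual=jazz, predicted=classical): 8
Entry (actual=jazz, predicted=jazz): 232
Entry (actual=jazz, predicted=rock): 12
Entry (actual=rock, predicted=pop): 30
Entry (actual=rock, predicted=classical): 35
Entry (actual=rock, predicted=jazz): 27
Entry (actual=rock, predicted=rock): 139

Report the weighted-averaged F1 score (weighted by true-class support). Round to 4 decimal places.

0.7538

Per-class F1 score (2·TP/(2·TP+FP+FN)):
  pop: TP=251, FP=26+15+30=71, FN=14+18+10=42 → 502/615 = 0.81626
  classical: TP=159, FP=14+8+35=57, FN=26+29+25=80 → 318/455 = 0.69890
  jazz: TP=232, FP=18+29+27=74, FN=15+8+12=35 → 464/573 = 0.80977
  rock: TP=139, FP=10+25+12=47, FN=30+35+27=92 → 278/417 = 0.66667
Weighted-F1 score = Σ (supportᵢ/N)·F1 scoreᵢ with N=1030: (293/1030)·0.81626 + (239/1030)·0.69890 + (267/1030)·0.80977 + (231/1030)·0.66667 = 0.7538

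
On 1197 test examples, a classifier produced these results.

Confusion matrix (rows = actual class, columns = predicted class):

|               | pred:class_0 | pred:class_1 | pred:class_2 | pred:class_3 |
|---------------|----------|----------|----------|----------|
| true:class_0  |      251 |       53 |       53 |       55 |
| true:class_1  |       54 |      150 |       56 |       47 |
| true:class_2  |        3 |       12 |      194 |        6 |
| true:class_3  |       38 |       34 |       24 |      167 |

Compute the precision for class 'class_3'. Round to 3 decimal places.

0.607

precision = TP/(TP+FP).
class_3: TP=167, FP=55+47+6=108 → 167/275 = 0.6073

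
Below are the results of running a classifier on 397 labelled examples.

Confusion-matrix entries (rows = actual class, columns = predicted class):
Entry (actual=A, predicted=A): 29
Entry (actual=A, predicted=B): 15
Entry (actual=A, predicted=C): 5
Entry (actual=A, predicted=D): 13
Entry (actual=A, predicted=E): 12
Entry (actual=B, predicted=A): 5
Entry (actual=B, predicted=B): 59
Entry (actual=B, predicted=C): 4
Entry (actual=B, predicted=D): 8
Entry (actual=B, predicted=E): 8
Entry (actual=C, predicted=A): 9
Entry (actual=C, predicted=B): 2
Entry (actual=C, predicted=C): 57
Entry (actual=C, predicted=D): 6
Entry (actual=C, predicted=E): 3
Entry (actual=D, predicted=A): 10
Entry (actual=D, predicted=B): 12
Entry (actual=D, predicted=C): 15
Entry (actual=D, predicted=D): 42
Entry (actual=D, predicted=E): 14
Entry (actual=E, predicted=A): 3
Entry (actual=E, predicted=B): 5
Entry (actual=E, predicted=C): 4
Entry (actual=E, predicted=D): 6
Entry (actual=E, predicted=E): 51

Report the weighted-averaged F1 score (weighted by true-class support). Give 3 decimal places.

Per-class F1 score (2·TP/(2·TP+FP+FN)):
  A: TP=29, FP=5+9+10+3=27, FN=15+5+13+12=45 → 58/130 = 0.4462
  B: TP=59, FP=15+2+12+5=34, FN=5+4+8+8=25 → 118/177 = 0.6667
  C: TP=57, FP=5+4+15+4=28, FN=9+2+6+3=20 → 114/162 = 0.7037
  D: TP=42, FP=13+8+6+6=33, FN=10+12+15+14=51 → 84/168 = 0.5000
  E: TP=51, FP=12+8+3+14=37, FN=3+5+4+6=18 → 102/157 = 0.6497
Weighted-F1 score = Σ (supportᵢ/N)·F1 scoreᵢ with N=397: (74/397)·0.4462 + (84/397)·0.6667 + (77/397)·0.7037 + (93/397)·0.5000 + (69/397)·0.6497 = 0.591

0.591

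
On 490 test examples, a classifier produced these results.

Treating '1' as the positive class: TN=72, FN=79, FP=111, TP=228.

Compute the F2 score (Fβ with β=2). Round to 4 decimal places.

Fβ = (1+β²)·TP / ((1+β²)·TP + β²·FN + FP), with β²=4
= 5·228 / (5·228 + 4·79 + 111) = 0.7275

0.7275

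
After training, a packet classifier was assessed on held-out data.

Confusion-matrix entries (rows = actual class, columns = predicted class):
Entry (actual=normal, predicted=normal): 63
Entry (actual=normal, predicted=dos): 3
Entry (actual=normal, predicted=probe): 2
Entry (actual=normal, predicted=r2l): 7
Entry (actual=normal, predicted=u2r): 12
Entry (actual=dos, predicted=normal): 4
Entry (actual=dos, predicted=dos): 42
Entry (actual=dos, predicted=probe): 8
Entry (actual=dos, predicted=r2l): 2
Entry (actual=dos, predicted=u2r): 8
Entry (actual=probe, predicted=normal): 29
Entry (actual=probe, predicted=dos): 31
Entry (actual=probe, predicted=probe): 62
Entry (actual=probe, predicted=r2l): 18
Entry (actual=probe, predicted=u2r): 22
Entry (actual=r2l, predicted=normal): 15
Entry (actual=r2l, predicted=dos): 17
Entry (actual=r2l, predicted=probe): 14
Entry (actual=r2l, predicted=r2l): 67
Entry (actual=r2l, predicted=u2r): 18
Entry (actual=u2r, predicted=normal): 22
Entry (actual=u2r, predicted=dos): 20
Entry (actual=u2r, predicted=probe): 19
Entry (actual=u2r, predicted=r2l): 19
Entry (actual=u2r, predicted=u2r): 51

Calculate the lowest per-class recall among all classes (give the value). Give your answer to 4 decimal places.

0.3827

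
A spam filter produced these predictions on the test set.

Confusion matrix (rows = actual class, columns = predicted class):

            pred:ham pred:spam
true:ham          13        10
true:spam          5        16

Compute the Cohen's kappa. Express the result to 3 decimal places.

0.324

Observed agreement pₒ = trace/N = 29/44 = 0.6591
Expected agreement pₑ = Σ (rowᵢ·colᵢ)/N² = (23·18 + 21·26)/44² = 0.4959
κ = (pₒ − pₑ)/(1 − pₑ) = (0.6591 − 0.4959)/(1 − 0.4959) = 0.324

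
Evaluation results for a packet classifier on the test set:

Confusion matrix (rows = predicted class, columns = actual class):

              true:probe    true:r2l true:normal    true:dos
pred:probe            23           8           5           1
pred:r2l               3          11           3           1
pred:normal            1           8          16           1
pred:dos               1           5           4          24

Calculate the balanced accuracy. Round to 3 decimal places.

Balanced accuracy = mean of per-class recall.
  probe: recall = 23/28 = 0.8214
  r2l: recall = 11/32 = 0.3438
  normal: recall = 16/28 = 0.5714
  dos: recall = 24/27 = 0.8889
Mean = (0.8214 + 0.3438 + 0.5714 + 0.8889) / 4 = 0.656

0.656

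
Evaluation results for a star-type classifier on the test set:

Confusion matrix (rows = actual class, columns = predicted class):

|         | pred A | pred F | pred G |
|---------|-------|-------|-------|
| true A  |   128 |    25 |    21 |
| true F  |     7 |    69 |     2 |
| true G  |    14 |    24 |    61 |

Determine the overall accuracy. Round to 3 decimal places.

0.735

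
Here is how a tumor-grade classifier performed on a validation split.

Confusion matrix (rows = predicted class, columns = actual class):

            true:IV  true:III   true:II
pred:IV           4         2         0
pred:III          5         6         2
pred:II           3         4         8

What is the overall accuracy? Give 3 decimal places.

Accuracy = trace / total = (4+6+8=18) / 34 = 18/34 = 0.529

0.529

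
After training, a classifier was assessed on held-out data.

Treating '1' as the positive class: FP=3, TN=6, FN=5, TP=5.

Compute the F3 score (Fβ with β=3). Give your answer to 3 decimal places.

0.510

Fβ = (1+β²)·TP / ((1+β²)·TP + β²·FN + FP), with β²=9
= 10·5 / (10·5 + 9·5 + 3) = 0.510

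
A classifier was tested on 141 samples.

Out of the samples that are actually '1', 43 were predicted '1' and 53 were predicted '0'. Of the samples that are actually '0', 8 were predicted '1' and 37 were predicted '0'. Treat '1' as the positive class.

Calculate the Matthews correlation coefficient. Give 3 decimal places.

MCC = (TP·TN − FP·FN) / √((TP+FP)(TP+FN)(TN+FP)(TN+FN))
Numerator = 43·37 − 8·53 = 1167
Denominator = √(51·96·45·90) = √19828800 = 4452.9541
MCC = 1167 / 4452.9541 = 0.262

0.262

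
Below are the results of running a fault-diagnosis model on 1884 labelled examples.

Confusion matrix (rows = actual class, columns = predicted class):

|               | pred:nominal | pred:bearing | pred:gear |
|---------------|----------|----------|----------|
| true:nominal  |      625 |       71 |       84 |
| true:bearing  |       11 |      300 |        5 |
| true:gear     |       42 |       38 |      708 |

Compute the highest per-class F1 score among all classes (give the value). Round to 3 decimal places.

Per-class F1 score (2·TP/(2·TP+FP+FN)):
  nominal: TP=625, FP=11+42=53, FN=71+84=155 → 1250/1458 = 0.8573
  bearing: TP=300, FP=71+38=109, FN=11+5=16 → 600/725 = 0.8276
  gear: TP=708, FP=84+5=89, FN=42+38=80 → 1416/1585 = 0.8934
Highest is class 'gear' with F1 score = 0.893.

0.893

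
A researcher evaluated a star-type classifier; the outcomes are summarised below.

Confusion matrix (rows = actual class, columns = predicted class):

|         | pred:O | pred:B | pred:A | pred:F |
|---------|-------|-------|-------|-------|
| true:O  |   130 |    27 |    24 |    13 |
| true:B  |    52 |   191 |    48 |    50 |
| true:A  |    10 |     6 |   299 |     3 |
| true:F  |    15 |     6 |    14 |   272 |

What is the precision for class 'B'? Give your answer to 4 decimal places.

0.8304

precision = TP/(TP+FP).
B: TP=191, FP=27+6+6=39 → 191/230 = 0.83043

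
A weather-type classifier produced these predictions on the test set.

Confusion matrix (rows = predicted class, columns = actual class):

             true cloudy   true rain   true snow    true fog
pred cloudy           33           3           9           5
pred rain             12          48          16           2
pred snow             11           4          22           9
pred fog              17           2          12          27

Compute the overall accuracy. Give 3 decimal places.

0.560

Accuracy = trace / total = (33+48+22+27=130) / 232 = 130/232 = 0.560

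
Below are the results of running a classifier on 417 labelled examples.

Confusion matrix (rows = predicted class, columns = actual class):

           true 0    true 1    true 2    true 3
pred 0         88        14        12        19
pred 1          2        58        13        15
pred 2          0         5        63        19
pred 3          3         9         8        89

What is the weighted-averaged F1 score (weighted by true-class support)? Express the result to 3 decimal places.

0.711

Per-class F1 score (2·TP/(2·TP+FP+FN)):
  0: TP=88, FP=14+12+19=45, FN=2+0+3=5 → 176/226 = 0.7788
  1: TP=58, FP=2+13+15=30, FN=14+5+9=28 → 116/174 = 0.6667
  2: TP=63, FP=0+5+19=24, FN=12+13+8=33 → 126/183 = 0.6885
  3: TP=89, FP=3+9+8=20, FN=19+15+19=53 → 178/251 = 0.7092
Weighted-F1 score = Σ (supportᵢ/N)·F1 scoreᵢ with N=417: (93/417)·0.7788 + (86/417)·0.6667 + (96/417)·0.6885 + (142/417)·0.7092 = 0.711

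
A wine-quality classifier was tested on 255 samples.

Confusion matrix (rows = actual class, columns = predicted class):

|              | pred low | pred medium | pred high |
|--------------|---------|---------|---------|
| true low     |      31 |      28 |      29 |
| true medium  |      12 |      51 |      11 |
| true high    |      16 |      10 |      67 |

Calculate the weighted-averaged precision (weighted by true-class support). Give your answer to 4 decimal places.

0.5760

Per-class precision (TP/(TP+FP)):
  low: TP=31, FP=12+16=28 → 31/59 = 0.52542
  medium: TP=51, FP=28+10=38 → 51/89 = 0.57303
  high: TP=67, FP=29+11=40 → 67/107 = 0.62617
Weighted-precision = Σ (supportᵢ/N)·precisionᵢ with N=255: (88/255)·0.52542 + (74/255)·0.57303 + (93/255)·0.62617 = 0.5760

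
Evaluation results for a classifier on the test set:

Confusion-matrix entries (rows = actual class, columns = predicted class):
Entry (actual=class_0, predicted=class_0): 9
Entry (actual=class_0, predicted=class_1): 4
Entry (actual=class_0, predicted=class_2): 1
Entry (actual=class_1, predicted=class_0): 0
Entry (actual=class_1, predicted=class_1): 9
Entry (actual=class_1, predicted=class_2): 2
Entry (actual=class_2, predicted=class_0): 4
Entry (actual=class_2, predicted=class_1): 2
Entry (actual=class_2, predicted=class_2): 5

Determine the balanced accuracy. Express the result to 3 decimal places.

0.639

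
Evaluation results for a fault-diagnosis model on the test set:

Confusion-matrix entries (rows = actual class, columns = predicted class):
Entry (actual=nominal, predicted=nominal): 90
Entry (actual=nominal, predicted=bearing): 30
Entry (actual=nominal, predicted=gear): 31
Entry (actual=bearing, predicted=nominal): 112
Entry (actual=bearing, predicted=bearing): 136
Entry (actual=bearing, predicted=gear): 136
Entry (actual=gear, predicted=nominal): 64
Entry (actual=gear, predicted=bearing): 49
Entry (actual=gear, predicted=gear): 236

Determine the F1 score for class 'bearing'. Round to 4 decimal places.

0.4541

Take TP from the diagonal, FP from the rest of the 'bearing' prediction marginal, FN from the rest of the 'bearing' actual marginal.
F1 score = 2·TP/(2·TP+FP+FN).
bearing: TP=136, FP=30+49=79, FN=112+136=248 → 272/599 = 0.45409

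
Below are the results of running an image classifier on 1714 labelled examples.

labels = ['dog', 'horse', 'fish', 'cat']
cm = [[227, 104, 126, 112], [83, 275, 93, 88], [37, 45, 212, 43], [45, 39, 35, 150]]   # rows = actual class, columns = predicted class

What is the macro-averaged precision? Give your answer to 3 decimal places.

Per-class precision (TP/(TP+FP)):
  dog: TP=227, FP=83+37+45=165 → 227/392 = 0.5791
  horse: TP=275, FP=104+45+39=188 → 275/463 = 0.5940
  fish: TP=212, FP=126+93+35=254 → 212/466 = 0.4549
  cat: TP=150, FP=112+88+43=243 → 150/393 = 0.3817
Macro-precision = mean = (0.5791 + 0.5940 + 0.4549 + 0.3817) / 4 = 0.502

0.502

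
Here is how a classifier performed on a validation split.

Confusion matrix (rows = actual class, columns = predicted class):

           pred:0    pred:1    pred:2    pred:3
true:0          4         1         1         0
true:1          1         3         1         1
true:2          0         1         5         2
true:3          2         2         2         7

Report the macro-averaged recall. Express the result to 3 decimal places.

0.583

Per-class recall (TP/(TP+FN)):
  0: TP=4, FN=1+1+0=2 → 4/6 = 0.6667
  1: TP=3, FN=1+1+1=3 → 3/6 = 0.5000
  2: TP=5, FN=0+1+2=3 → 5/8 = 0.6250
  3: TP=7, FN=2+2+2=6 → 7/13 = 0.5385
Macro-recall = mean = (0.6667 + 0.5000 + 0.6250 + 0.5385) / 4 = 0.583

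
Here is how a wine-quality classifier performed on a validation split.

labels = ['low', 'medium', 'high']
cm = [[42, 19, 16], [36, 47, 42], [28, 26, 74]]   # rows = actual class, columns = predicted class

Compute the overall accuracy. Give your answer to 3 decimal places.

Accuracy = trace / total = (42+47+74=163) / 330 = 163/330 = 0.494

0.494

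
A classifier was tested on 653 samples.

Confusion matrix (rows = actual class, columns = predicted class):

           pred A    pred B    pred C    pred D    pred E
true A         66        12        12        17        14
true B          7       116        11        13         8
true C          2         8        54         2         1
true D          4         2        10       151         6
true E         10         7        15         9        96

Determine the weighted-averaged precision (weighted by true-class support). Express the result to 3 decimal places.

Per-class precision (TP/(TP+FP)):
  A: TP=66, FP=7+2+4+10=23 → 66/89 = 0.7416
  B: TP=116, FP=12+8+2+7=29 → 116/145 = 0.8000
  C: TP=54, FP=12+11+10+15=48 → 54/102 = 0.5294
  D: TP=151, FP=17+13+2+9=41 → 151/192 = 0.7865
  E: TP=96, FP=14+8+1+6=29 → 96/125 = 0.7680
Weighted-precision = Σ (supportᵢ/N)·precisionᵢ with N=653: (121/653)·0.7416 + (155/653)·0.8000 + (67/653)·0.5294 + (173/653)·0.7865 + (137/653)·0.7680 = 0.751

0.751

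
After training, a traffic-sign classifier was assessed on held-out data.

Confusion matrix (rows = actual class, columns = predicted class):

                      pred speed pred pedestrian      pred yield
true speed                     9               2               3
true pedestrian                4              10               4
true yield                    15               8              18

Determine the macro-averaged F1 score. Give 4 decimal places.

0.5001

Per-class F1 score (2·TP/(2·TP+FP+FN)):
  speed: TP=9, FP=4+15=19, FN=2+3=5 → 18/42 = 0.42857
  pedestrian: TP=10, FP=2+8=10, FN=4+4=8 → 20/38 = 0.52632
  yield: TP=18, FP=3+4=7, FN=15+8=23 → 36/66 = 0.54545
Macro-F1 score = mean = (0.42857 + 0.52632 + 0.54545) / 3 = 0.5001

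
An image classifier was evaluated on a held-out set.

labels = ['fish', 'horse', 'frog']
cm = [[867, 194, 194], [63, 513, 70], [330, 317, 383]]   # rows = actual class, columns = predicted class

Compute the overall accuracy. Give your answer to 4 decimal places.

0.6015

Accuracy = trace / total = (867+513+383=1763) / 2931 = 1763/2931 = 0.6015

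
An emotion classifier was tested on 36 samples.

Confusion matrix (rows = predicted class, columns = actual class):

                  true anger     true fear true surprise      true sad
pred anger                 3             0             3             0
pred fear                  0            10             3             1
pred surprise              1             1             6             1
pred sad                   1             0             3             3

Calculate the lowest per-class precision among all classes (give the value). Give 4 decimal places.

Per-class precision (TP/(TP+FP)):
  anger: TP=3, FP=0+3+0=3 → 3/6 = 0.50000
  fear: TP=10, FP=0+3+1=4 → 10/14 = 0.71429
  surprise: TP=6, FP=1+1+1=3 → 6/9 = 0.66667
  sad: TP=3, FP=1+0+3=4 → 3/7 = 0.42857
Lowest is class 'sad' with precision = 0.4286.

0.4286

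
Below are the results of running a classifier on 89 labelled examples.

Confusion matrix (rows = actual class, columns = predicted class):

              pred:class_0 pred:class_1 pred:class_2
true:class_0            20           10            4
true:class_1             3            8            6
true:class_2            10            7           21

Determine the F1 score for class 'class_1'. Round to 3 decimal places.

0.381

F1 score = 2·TP/(2·TP+FP+FN).
class_1: TP=8, FP=10+7=17, FN=3+6=9 → 16/42 = 0.3810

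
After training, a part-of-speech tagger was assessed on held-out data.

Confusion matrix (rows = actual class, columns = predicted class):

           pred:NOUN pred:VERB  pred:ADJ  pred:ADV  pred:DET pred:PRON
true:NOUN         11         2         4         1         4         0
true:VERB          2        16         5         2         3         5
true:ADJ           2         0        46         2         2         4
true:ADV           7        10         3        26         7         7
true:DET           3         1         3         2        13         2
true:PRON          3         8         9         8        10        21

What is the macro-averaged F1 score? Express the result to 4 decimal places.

Per-class F1 score (2·TP/(2·TP+FP+FN)):
  NOUN: TP=11, FP=2+2+7+3+3=17, FN=2+4+1+4+0=11 → 22/50 = 0.44000
  VERB: TP=16, FP=2+0+10+1+8=21, FN=2+5+2+3+5=17 → 32/70 = 0.45714
  ADJ: TP=46, FP=4+5+3+3+9=24, FN=2+0+2+2+4=10 → 92/126 = 0.73016
  ADV: TP=26, FP=1+2+2+2+8=15, FN=7+10+3+7+7=34 → 52/101 = 0.51485
  DET: TP=13, FP=4+3+2+7+10=26, FN=3+1+3+2+2=11 → 26/63 = 0.41270
  PRON: TP=21, FP=0+5+4+7+2=18, FN=3+8+9+8+10=38 → 42/98 = 0.42857
Macro-F1 score = mean = (0.44000 + 0.45714 + 0.73016 + 0.51485 + 0.41270 + 0.42857) / 6 = 0.4972

0.4972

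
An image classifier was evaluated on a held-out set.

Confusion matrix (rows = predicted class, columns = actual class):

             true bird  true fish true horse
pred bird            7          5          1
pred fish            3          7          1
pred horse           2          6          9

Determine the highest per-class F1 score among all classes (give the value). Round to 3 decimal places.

Per-class F1 score (2·TP/(2·TP+FP+FN)):
  bird: TP=7, FP=5+1=6, FN=3+2=5 → 14/25 = 0.5600
  fish: TP=7, FP=3+1=4, FN=5+6=11 → 14/29 = 0.4828
  horse: TP=9, FP=2+6=8, FN=1+1=2 → 18/28 = 0.6429
Highest is class 'horse' with F1 score = 0.643.

0.643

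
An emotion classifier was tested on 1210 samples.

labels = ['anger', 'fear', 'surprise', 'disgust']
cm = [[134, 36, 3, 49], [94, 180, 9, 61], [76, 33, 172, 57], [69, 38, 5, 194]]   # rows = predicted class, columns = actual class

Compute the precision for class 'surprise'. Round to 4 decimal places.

0.5089

precision = TP/(TP+FP).
surprise: TP=172, FP=76+33+57=166 → 172/338 = 0.50888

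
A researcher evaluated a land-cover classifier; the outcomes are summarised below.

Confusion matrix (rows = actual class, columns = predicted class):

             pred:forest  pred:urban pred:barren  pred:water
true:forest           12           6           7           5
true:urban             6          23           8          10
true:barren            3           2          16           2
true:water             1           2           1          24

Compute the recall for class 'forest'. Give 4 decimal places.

0.4000

Treat 'forest' as positive and all other classes as negative.
recall = TP/(TP+FN).
forest: TP=12, FN=6+7+5=18 → 12/30 = 0.40000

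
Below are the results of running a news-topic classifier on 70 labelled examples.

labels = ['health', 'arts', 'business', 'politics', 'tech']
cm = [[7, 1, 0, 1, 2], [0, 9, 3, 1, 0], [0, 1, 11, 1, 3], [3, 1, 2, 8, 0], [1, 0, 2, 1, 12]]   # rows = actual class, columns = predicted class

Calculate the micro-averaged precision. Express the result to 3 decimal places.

0.671

Micro-averaging pools counts across classes: ΣTP=47, ΣFP=23, ΣFN=23.
Micro-precision = TP/(TP+FP) on pooled counts = 0.671 (equals overall accuracy in single-label multiclass).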